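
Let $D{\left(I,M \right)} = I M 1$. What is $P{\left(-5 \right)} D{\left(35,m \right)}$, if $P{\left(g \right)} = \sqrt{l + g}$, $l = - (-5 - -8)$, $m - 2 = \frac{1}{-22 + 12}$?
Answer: $133 i \sqrt{2} \approx 188.09 i$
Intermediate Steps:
$m = \frac{19}{10}$ ($m = 2 + \frac{1}{-22 + 12} = 2 + \frac{1}{-10} = 2 - \frac{1}{10} = \frac{19}{10} \approx 1.9$)
$l = -3$ ($l = - (-5 + 8) = \left(-1\right) 3 = -3$)
$D{\left(I,M \right)} = I M$
$P{\left(g \right)} = \sqrt{-3 + g}$
$P{\left(-5 \right)} D{\left(35,m \right)} = \sqrt{-3 - 5} \cdot 35 \cdot \frac{19}{10} = \sqrt{-8} \cdot \frac{133}{2} = 2 i \sqrt{2} \cdot \frac{133}{2} = 133 i \sqrt{2}$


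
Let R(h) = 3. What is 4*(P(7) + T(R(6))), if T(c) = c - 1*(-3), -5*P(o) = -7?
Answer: 148/5 ≈ 29.600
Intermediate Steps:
P(o) = 7/5 (P(o) = -⅕*(-7) = 7/5)
T(c) = 3 + c (T(c) = c + 3 = 3 + c)
4*(P(7) + T(R(6))) = 4*(7/5 + (3 + 3)) = 4*(7/5 + 6) = 4*(37/5) = 148/5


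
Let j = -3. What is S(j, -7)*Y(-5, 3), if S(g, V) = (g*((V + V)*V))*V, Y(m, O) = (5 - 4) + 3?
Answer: 8232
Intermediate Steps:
Y(m, O) = 4 (Y(m, O) = 1 + 3 = 4)
S(g, V) = 2*g*V**3 (S(g, V) = (g*((2*V)*V))*V = (g*(2*V**2))*V = (2*g*V**2)*V = 2*g*V**3)
S(j, -7)*Y(-5, 3) = (2*(-3)*(-7)**3)*4 = (2*(-3)*(-343))*4 = 2058*4 = 8232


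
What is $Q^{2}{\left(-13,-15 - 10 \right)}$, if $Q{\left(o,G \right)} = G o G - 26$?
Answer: $66438801$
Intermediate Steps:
$Q{\left(o,G \right)} = -26 + o G^{2}$ ($Q{\left(o,G \right)} = o G^{2} - 26 = -26 + o G^{2}$)
$Q^{2}{\left(-13,-15 - 10 \right)} = \left(-26 - 13 \left(-15 - 10\right)^{2}\right)^{2} = \left(-26 - 13 \left(-25\right)^{2}\right)^{2} = \left(-26 - 8125\right)^{2} = \left(-8151\right)^{2} = 66438801$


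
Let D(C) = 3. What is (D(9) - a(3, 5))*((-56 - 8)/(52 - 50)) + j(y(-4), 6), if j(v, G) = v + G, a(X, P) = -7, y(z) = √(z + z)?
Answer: -314 + 2*I*√2 ≈ -314.0 + 2.8284*I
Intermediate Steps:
y(z) = √2*√z (y(z) = √(2*z) = √2*√z)
j(v, G) = G + v
(D(9) - a(3, 5))*((-56 - 8)/(52 - 50)) + j(y(-4), 6) = (3 - 1*(-7))*((-56 - 8)/(52 - 50)) + (6 + √2*√(-4)) = (3 + 7)*(-64/2) + (6 + √2*(2*I)) = 10*(-64*½) + (6 + 2*I*√2) = 10*(-32) + (6 + 2*I*√2) = -320 + (6 + 2*I*√2) = -314 + 2*I*√2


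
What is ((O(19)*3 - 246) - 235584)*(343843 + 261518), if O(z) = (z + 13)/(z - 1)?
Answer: -142759056038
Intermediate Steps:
O(z) = (13 + z)/(-1 + z)
((O(19)*3 - 246) - 235584)*(343843 + 261518) = ((((13 + 19)/(-1 + 19))*3 - 246) - 235584)*(343843 + 261518) = (((32/18)*3 - 246) - 235584)*605361 = ((((1/18)*32)*3 - 246) - 235584)*605361 = (((16/9)*3 - 246) - 235584)*605361 = ((16/3 - 246) - 235584)*605361 = (-722/3 - 235584)*605361 = -707474/3*605361 = -142759056038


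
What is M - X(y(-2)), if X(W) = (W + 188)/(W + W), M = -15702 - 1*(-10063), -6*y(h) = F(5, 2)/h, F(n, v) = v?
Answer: -12407/2 ≈ -6203.5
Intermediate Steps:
y(h) = -1/(3*h)
M = -5639 (M = -15702 + 10063 = -5639)
X(W) = (188 + W)/(2*W) (X(W) = (188 + W)/((2*W)) = (188 + W)*(1/(2*W)) = (188 + W)/(2*W))
M - X(y(-2)) = -5639 - (188 - 1/3/(-2))/(2*((-1/3/(-2)))) = -5639 - (188 - 1/3*(-1/2))/(2*((-1/3*(-1/2)))) = -5639 - (188 + 1/6)/(2*1/6) = -5639 - 6*1129/(2*6) = -5639 - 1*1129/2 = -5639 - 1129/2 = -12407/2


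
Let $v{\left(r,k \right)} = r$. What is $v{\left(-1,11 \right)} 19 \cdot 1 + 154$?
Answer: $135$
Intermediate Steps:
$v{\left(-1,11 \right)} 19 \cdot 1 + 154 = - 19 \cdot 1 + 154 = \left(-1\right) 19 + 154 = -19 + 154 = 135$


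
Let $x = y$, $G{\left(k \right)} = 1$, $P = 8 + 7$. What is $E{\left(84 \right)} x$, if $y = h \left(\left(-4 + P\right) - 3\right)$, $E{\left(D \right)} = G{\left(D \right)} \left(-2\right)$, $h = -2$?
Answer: $32$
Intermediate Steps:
$P = 15$
$E{\left(D \right)} = -2$ ($E{\left(D \right)} = 1 \left(-2\right) = -2$)
$y = -16$ ($y = - 2 \left(\left(-4 + 15\right) - 3\right) = - 2 \left(11 - 3\right) = \left(-2\right) 8 = -16$)
$x = -16$
$E{\left(84 \right)} x = \left(-2\right) \left(-16\right) = 32$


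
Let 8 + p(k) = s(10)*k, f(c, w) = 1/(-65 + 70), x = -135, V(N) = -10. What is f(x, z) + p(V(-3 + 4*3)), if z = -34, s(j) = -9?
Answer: 411/5 ≈ 82.200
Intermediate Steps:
f(c, w) = ⅕ (f(c, w) = 1/5 = ⅕)
p(k) = -8 - 9*k
f(x, z) + p(V(-3 + 4*3)) = ⅕ + (-8 - 9*(-10)) = ⅕ + (-8 + 90) = ⅕ + 82 = 411/5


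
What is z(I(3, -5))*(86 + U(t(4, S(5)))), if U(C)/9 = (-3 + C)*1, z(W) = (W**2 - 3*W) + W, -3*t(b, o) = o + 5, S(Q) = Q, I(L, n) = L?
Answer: 87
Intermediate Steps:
t(b, o) = -5/3 - o/3 (t(b, o) = -(o + 5)/3 = -(5 + o)/3 = -5/3 - o/3)
z(W) = W**2 - 2*W
U(C) = -27 + 9*C (U(C) = 9*((-3 + C)*1) = 9*(-3 + C) = -27 + 9*C)
z(I(3, -5))*(86 + U(t(4, S(5)))) = (3*(-2 + 3))*(86 + (-27 + 9*(-5/3 - 1/3*5))) = (3*1)*(86 + (-27 + 9*(-5/3 - 5/3))) = 3*(86 + (-27 + 9*(-10/3))) = 3*(86 + (-27 - 30)) = 3*(86 - 57) = 3*29 = 87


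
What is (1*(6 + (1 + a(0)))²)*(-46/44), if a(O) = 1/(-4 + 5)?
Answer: -736/11 ≈ -66.909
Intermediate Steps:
a(O) = 1 (a(O) = 1/1 = 1)
(1*(6 + (1 + a(0)))²)*(-46/44) = (1*(6 + (1 + 1))²)*(-46/44) = (1*(6 + 2)²)*(-46*1/44) = (1*8²)*(-23/22) = (1*64)*(-23/22) = 64*(-23/22) = -736/11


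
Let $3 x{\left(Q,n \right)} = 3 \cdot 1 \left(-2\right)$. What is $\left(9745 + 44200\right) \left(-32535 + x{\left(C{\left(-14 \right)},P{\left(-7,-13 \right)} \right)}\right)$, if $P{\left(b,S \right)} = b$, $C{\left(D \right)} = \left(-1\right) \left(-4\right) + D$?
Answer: $-1755208465$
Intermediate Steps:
$C{\left(D \right)} = 4 + D$
$x{\left(Q,n \right)} = -2$ ($x{\left(Q,n \right)} = \frac{3 \cdot 1 \left(-2\right)}{3} = \frac{3 \left(-2\right)}{3} = \frac{1}{3} \left(-6\right) = -2$)
$\left(9745 + 44200\right) \left(-32535 + x{\left(C{\left(-14 \right)},P{\left(-7,-13 \right)} \right)}\right) = \left(9745 + 44200\right) \left(-32535 - 2\right) = 53945 \left(-32537\right) = -1755208465$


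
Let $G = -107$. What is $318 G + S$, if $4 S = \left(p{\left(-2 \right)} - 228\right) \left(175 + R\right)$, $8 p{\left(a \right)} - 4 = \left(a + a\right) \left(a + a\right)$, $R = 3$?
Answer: $- \frac{176243}{4} \approx -44061.0$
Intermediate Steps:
$p{\left(a \right)} = \frac{1}{2} + \frac{a^{2}}{2}$ ($p{\left(a \right)} = \frac{1}{2} + \frac{\left(a + a\right) \left(a + a\right)}{8} = \frac{1}{2} + \frac{2 a 2 a}{8} = \frac{1}{2} + \frac{4 a^{2}}{8} = \frac{1}{2} + \frac{a^{2}}{2}$)
$S = - \frac{40139}{4}$ ($S = \frac{\left(\left(\frac{1}{2} + \frac{\left(-2\right)^{2}}{2}\right) - 228\right) \left(175 + 3\right)}{4} = \frac{\left(\left(\frac{1}{2} + \frac{1}{2} \cdot 4\right) - 228\right) 178}{4} = \frac{\left(\left(\frac{1}{2} + 2\right) - 228\right) 178}{4} = \frac{\left(\frac{5}{2} - 228\right) 178}{4} = \frac{\left(- \frac{451}{2}\right) 178}{4} = \frac{1}{4} \left(-40139\right) = - \frac{40139}{4} \approx -10035.0$)
$318 G + S = 318 \left(-107\right) - \frac{40139}{4} = -34026 - \frac{40139}{4} = - \frac{176243}{4}$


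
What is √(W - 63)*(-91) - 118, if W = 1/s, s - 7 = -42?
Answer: -118 - 13*I*√77210/5 ≈ -118.0 - 722.45*I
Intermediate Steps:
s = -35 (s = 7 - 42 = -35)
W = -1/35 (W = 1/(-35) = -1/35 ≈ -0.028571)
√(W - 63)*(-91) - 118 = √(-1/35 - 63)*(-91) - 118 = √(-2206/35)*(-91) - 118 = (I*√77210/35)*(-91) - 118 = -13*I*√77210/5 - 118 = -118 - 13*I*√77210/5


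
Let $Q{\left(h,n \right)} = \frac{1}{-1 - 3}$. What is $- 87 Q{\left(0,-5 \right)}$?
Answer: $\frac{87}{4} \approx 21.75$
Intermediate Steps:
$Q{\left(h,n \right)} = - \frac{1}{4}$ ($Q{\left(h,n \right)} = \frac{1}{-4} = - \frac{1}{4}$)
$- 87 Q{\left(0,-5 \right)} = \left(-87\right) \left(- \frac{1}{4}\right) = \frac{87}{4}$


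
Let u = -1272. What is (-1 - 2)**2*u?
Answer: -11448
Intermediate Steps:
(-1 - 2)**2*u = (-1 - 2)**2*(-1272) = (-3)**2*(-1272) = 9*(-1272) = -11448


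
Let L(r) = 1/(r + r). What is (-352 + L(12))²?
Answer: 71351809/576 ≈ 1.2387e+5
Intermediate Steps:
L(r) = 1/(2*r)
(-352 + L(12))² = (-352 + (½)/12)² = (-352 + (½)*(1/12))² = (-352 + 1/24)² = (-8447/24)² = 71351809/576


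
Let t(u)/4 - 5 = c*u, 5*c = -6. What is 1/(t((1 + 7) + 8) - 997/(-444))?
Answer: -2220/121111 ≈ -0.018330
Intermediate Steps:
c = -6/5 (c = (⅕)*(-6) = -6/5 ≈ -1.2000)
t(u) = 20 - 24*u/5 (t(u) = 20 + 4*(-6*u/5) = 20 - 24*u/5)
1/(t((1 + 7) + 8) - 997/(-444)) = 1/((20 - 24*((1 + 7) + 8)/5) - 997/(-444)) = 1/((20 - 24*(8 + 8)/5) - 997*(-1/444)) = 1/((20 - 24/5*16) + 997/444) = 1/((20 - 384/5) + 997/444) = 1/(-284/5 + 997/444) = 1/(-121111/2220) = -2220/121111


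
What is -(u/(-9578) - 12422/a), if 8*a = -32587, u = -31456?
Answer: -988440000/156059143 ≈ -6.3338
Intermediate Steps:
a = -32587/8 (a = (⅛)*(-32587) = -32587/8 ≈ -4073.4)
-(u/(-9578) - 12422/a) = -(-31456/(-9578) - 12422/(-32587/8)) = -(-31456*(-1/9578) - 12422*(-8/32587)) = -(15728/4789 + 99376/32587) = -1*988440000/156059143 = -988440000/156059143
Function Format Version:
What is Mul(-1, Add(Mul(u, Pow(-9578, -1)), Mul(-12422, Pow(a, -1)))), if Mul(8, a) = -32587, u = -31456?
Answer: Rational(-988440000, 156059143) ≈ -6.3338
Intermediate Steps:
a = Rational(-32587, 8) (a = Mul(Rational(1, 8), -32587) = Rational(-32587, 8) ≈ -4073.4)
Mul(-1, Add(Mul(u, Pow(-9578, -1)), Mul(-12422, Pow(a, -1)))) = Mul(-1, Add(Mul(-31456, Pow(-9578, -1)), Mul(-12422, Pow(Rational(-32587, 8), -1)))) = Mul(-1, Add(Mul(-31456, Rational(-1, 9578)), Mul(-12422, Rational(-8, 32587)))) = Mul(-1, Add(Rational(15728, 4789), Rational(99376, 32587))) = Mul(-1, Rational(988440000, 156059143)) = Rational(-988440000, 156059143)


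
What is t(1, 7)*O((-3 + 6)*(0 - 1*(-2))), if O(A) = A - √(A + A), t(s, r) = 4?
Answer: 24 - 8*√3 ≈ 10.144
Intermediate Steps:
O(A) = A - √2*√A (O(A) = A - √(2*A) = A - √2*√A)
t(1, 7)*O((-3 + 6)*(0 - 1*(-2))) = 4*((-3 + 6)*(0 - 1*(-2)) - √2*√((-3 + 6)*(0 - 1*(-2)))) = 4*(3*(0 + 2) - √2*√(3*(0 + 2))) = 4*(3*2 - √2*√(3*2)) = 4*(6 - √2*√6) = 4*(6 - 2*√3) = 24 - 8*√3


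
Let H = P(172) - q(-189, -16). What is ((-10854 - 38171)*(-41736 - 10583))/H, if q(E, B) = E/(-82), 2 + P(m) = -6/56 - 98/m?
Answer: -126615647561900/245921 ≈ -5.1486e+8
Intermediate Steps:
P(m) = -59/28 - 98/m (P(m) = -2 + (-6/56 - 98/m) = -2 + (-6*1/56 - 98/m) = -2 + (-3/28 - 98/m) = -59/28 - 98/m)
q(E, B) = -E/82 (q(E, B) = E*(-1/82) = -E/82)
H = -245921/49364 (H = (-59/28 - 98/172) - (-1)*(-189)/82 = (-59/28 - 98*1/172) - 1*189/82 = (-59/28 - 49/86) - 189/82 = -3223/1204 - 189/82 = -245921/49364 ≈ -4.9818)
((-10854 - 38171)*(-41736 - 10583))/H = ((-10854 - 38171)*(-41736 - 10583))/(-245921/49364) = -49025*(-52319)*(-49364/245921) = 2564938975*(-49364/245921) = -126615647561900/245921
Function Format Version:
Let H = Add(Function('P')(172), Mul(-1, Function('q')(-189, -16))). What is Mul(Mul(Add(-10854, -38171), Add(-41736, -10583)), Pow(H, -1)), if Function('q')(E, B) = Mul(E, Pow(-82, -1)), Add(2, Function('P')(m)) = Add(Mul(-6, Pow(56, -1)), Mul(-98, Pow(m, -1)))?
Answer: Rational(-126615647561900, 245921) ≈ -5.1486e+8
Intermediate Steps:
Function('P')(m) = Add(Rational(-59, 28), Mul(-98, Pow(m, -1))) (Function('P')(m) = Add(-2, Add(Mul(-6, Pow(56, -1)), Mul(-98, Pow(m, -1)))) = Add(-2, Add(Mul(-6, Rational(1, 56)), Mul(-98, Pow(m, -1)))) = Add(-2, Add(Rational(-3, 28), Mul(-98, Pow(m, -1)))) = Add(Rational(-59, 28), Mul(-98, Pow(m, -1))))
Function('q')(E, B) = Mul(Rational(-1, 82), E) (Function('q')(E, B) = Mul(E, Rational(-1, 82)) = Mul(Rational(-1, 82), E))
H = Rational(-245921, 49364) (H = Add(Add(Rational(-59, 28), Mul(-98, Pow(172, -1))), Mul(-1, Mul(Rational(-1, 82), -189))) = Add(Add(Rational(-59, 28), Mul(-98, Rational(1, 172))), Mul(-1, Rational(189, 82))) = Add(Add(Rational(-59, 28), Rational(-49, 86)), Rational(-189, 82)) = Add(Rational(-3223, 1204), Rational(-189, 82)) = Rational(-245921, 49364) ≈ -4.9818)
Mul(Mul(Add(-10854, -38171), Add(-41736, -10583)), Pow(H, -1)) = Mul(Mul(Add(-10854, -38171), Add(-41736, -10583)), Pow(Rational(-245921, 49364), -1)) = Mul(Mul(-49025, -52319), Rational(-49364, 245921)) = Mul(2564938975, Rational(-49364, 245921)) = Rational(-126615647561900, 245921)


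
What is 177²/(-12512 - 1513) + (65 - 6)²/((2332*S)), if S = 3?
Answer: -5162323/2973300 ≈ -1.7362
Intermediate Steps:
177²/(-12512 - 1513) + (65 - 6)²/((2332*S)) = 177²/(-12512 - 1513) + (65 - 6)²/((2332*3)) = 31329/(-14025) + 59²/6996 = 31329*(-1/14025) + 3481*(1/6996) = -10443/4675 + 3481/6996 = -5162323/2973300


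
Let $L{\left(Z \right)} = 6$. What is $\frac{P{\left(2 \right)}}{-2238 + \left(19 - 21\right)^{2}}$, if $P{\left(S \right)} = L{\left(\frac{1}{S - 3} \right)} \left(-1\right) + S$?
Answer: $\frac{2}{1117} \approx 0.0017905$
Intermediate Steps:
$P{\left(S \right)} = -6 + S$ ($P{\left(S \right)} = 6 \left(-1\right) + S = -6 + S$)
$\frac{P{\left(2 \right)}}{-2238 + \left(19 - 21\right)^{2}} = \frac{-6 + 2}{-2238 + \left(19 - 21\right)^{2}} = \frac{1}{-2238 + \left(-2\right)^{2}} \left(-4\right) = \frac{1}{-2238 + 4} \left(-4\right) = \frac{1}{-2234} \left(-4\right) = \left(- \frac{1}{2234}\right) \left(-4\right) = \frac{2}{1117}$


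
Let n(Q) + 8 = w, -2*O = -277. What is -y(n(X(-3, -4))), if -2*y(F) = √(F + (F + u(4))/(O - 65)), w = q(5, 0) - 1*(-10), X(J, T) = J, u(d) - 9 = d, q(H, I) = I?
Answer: 3*√3/7 ≈ 0.74231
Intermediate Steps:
O = 277/2 (O = -½*(-277) = 277/2 ≈ 138.50)
u(d) = 9 + d
w = 10 (w = 0 - 1*(-10) = 0 + 10 = 10)
n(Q) = 2 (n(Q) = -8 + 10 = 2)
y(F) = -√(26/147 + 149*F/147)/2 (y(F) = -√(F + (F + (9 + 4))/(277/2 - 65))/2 = -√(F + (F + 13)/(147/2))/2 = -√(F + (13 + F)*(2/147))/2 = -√(F + (26/147 + 2*F/147))/2 = -√(26/147 + 149*F/147)/2)
-y(n(X(-3, -4))) = -(-1)*√(78 + 447*2)/42 = -(-1)*√(78 + 894)/42 = -(-1)*√972/42 = -(-1)*18*√3/42 = -(-3)*√3/7 = 3*√3/7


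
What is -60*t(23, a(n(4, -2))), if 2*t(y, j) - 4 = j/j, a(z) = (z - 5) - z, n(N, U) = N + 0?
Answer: -150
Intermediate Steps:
n(N, U) = N
a(z) = -5 (a(z) = (-5 + z) - z = -5)
t(y, j) = 5/2 (t(y, j) = 2 + (j/j)/2 = 2 + (1/2)*1 = 2 + 1/2 = 5/2)
-60*t(23, a(n(4, -2))) = -60*5/2 = -150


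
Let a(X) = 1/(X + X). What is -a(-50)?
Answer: 1/100 ≈ 0.010000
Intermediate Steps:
a(X) = 1/(2*X)
-a(-50) = -1/(2*(-50)) = -(-1)/(2*50) = -1*(-1/100) = 1/100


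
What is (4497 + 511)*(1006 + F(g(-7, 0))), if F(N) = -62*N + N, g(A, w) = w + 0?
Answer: 5038048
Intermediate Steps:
g(A, w) = w
F(N) = -61*N
(4497 + 511)*(1006 + F(g(-7, 0))) = (4497 + 511)*(1006 - 61*0) = 5008*(1006 + 0) = 5008*1006 = 5038048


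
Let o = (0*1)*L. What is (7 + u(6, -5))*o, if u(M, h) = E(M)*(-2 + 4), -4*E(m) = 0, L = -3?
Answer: 0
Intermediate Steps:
E(m) = 0 (E(m) = -¼*0 = 0)
o = 0 (o = (0*1)*(-3) = 0*(-3) = 0)
u(M, h) = 0 (u(M, h) = 0*(-2 + 4) = 0*2 = 0)
(7 + u(6, -5))*o = (7 + 0)*0 = 7*0 = 0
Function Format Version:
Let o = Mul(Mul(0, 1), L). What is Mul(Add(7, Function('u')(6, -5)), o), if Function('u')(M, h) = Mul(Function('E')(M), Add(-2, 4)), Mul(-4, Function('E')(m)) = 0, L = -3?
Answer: 0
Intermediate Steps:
Function('E')(m) = 0 (Function('E')(m) = Mul(Rational(-1, 4), 0) = 0)
o = 0 (o = Mul(Mul(0, 1), -3) = Mul(0, -3) = 0)
Function('u')(M, h) = 0 (Function('u')(M, h) = Mul(0, Add(-2, 4)) = Mul(0, 2) = 0)
Mul(Add(7, Function('u')(6, -5)), o) = Mul(Add(7, 0), 0) = Mul(7, 0) = 0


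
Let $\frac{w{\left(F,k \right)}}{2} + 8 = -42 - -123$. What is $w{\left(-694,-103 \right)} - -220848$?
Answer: $220994$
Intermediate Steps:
$w{\left(F,k \right)} = 146$ ($w{\left(F,k \right)} = -16 + 2 \left(-42 - -123\right) = -16 + 2 \left(-42 + 123\right) = -16 + 2 \cdot 81 = -16 + 162 = 146$)
$w{\left(-694,-103 \right)} - -220848 = 146 - -220848 = 146 + 220848 = 220994$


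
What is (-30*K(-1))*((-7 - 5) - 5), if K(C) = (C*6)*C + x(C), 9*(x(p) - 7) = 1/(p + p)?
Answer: 19805/3 ≈ 6601.7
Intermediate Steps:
x(p) = 7 + 1/(18*p) (x(p) = 7 + 1/(9*(p + p)) = 7 + 1/(9*((2*p))) = 7 + (1/(2*p))/9 = 7 + 1/(18*p))
K(C) = 7 + 6*C**2 + 1/(18*C) (K(C) = (C*6)*C + (7 + 1/(18*C)) = (6*C)*C + (7 + 1/(18*C)) = 6*C**2 + (7 + 1/(18*C)) = 7 + 6*C**2 + 1/(18*C))
(-30*K(-1))*((-7 - 5) - 5) = (-30*(7 + 6*(-1)**2 + (1/18)/(-1)))*((-7 - 5) - 5) = (-30*(7 + 6*1 + (1/18)*(-1)))*(-12 - 5) = -30*(7 + 6 - 1/18)*(-17) = -30*233/18*(-17) = -1165/3*(-17) = 19805/3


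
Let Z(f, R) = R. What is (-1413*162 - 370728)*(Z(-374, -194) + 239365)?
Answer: -143415063414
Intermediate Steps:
(-1413*162 - 370728)*(Z(-374, -194) + 239365) = (-1413*162 - 370728)*(-194 + 239365) = (-228906 - 370728)*239171 = -599634*239171 = -143415063414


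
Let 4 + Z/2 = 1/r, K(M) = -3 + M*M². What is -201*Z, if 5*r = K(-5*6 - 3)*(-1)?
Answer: 1926317/1198 ≈ 1607.9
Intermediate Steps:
K(M) = -3 + M³
r = 7188 (r = ((-3 + (-5*6 - 3)³)*(-1))/5 = ((-3 + (-30 - 3)³)*(-1))/5 = ((-3 + (-33)³)*(-1))/5 = ((-3 - 35937)*(-1))/5 = (-35940*(-1))/5 = (⅕)*35940 = 7188)
Z = -28751/3594 (Z = -8 + 2/7188 = -8 + 2*(1/7188) = -8 + 1/3594 = -28751/3594 ≈ -7.9997)
-201*Z = -201*(-28751/3594) = 1926317/1198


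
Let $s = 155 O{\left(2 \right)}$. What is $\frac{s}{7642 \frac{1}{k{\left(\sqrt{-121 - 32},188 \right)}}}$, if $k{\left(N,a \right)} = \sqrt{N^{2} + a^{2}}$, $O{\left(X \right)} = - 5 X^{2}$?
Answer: $- \frac{1550 \sqrt{35191}}{3821} \approx -76.098$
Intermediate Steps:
$s = -3100$ ($s = 155 \left(- 5 \cdot 2^{2}\right) = 155 \left(\left(-5\right) 4\right) = 155 \left(-20\right) = -3100$)
$\frac{s}{7642 \frac{1}{k{\left(\sqrt{-121 - 32},188 \right)}}} = - \frac{3100}{7642 \frac{1}{\sqrt{\left(\sqrt{-121 - 32}\right)^{2} + 188^{2}}}} = - \frac{3100}{7642 \frac{1}{\sqrt{\left(\sqrt{-153}\right)^{2} + 35344}}} = - \frac{3100}{7642 \frac{1}{\sqrt{\left(3 i \sqrt{17}\right)^{2} + 35344}}} = - \frac{3100}{7642 \frac{1}{\sqrt{-153 + 35344}}} = - \frac{3100}{7642 \frac{1}{\sqrt{35191}}} = - \frac{3100}{7642 \frac{\sqrt{35191}}{35191}} = - \frac{3100}{\frac{7642}{35191} \sqrt{35191}} = - 3100 \frac{\sqrt{35191}}{7642} = - \frac{1550 \sqrt{35191}}{3821}$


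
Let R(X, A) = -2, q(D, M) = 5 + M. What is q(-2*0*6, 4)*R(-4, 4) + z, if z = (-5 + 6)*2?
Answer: -16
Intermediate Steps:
z = 2 (z = 1*2 = 2)
q(-2*0*6, 4)*R(-4, 4) + z = (5 + 4)*(-2) + 2 = 9*(-2) + 2 = -18 + 2 = -16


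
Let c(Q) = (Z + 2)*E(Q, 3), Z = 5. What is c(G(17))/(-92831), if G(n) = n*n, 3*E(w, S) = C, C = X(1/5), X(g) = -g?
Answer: 7/1392465 ≈ 5.0271e-6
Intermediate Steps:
C = -1/5 ≈ -0.20000
E(w, S) = -1/15 (E(w, S) = (1/3)*(-1/5) = -1/15)
G(n) = n**2
c(Q) = -7/15 (c(Q) = (5 + 2)*(-1/15) = 7*(-1/15) = -7/15)
c(G(17))/(-92831) = -7/15/(-92831) = -7/15*(-1/92831) = 7/1392465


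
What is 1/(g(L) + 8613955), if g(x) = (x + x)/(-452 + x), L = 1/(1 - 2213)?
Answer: 999825/8612447557877 ≈ 1.1609e-7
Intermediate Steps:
L = -1/2212 (L = 1/(-2212) = -1/2212 ≈ -0.00045208)
g(x) = 2*x/(-452 + x) (g(x) = (2*x)/(-452 + x) = 2*x/(-452 + x))
1/(g(L) + 8613955) = 1/(2*(-1/2212)/(-452 - 1/2212) + 8613955) = 1/(2*(-1/2212)/(-999825/2212) + 8613955) = 1/(2*(-1/2212)*(-2212/999825) + 8613955) = 1/(2/999825 + 8613955) = 1/(8612447557877/999825) = 999825/8612447557877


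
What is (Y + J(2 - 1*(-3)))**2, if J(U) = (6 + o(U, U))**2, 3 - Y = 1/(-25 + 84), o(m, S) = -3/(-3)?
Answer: 9406489/3481 ≈ 2702.2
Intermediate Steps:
o(m, S) = 1 (o(m, S) = -3*(-1/3) = 1)
Y = 176/59 (Y = 3 - 1/(-25 + 84) = 3 - 1/59 = 176/59 ≈ 2.9831)
J(U) = 49 (J(U) = (6 + 1)**2 = 7**2 = 49)
(Y + J(2 - 1*(-3)))**2 = (176/59 + 49)**2 = (3067/59)**2 = 9406489/3481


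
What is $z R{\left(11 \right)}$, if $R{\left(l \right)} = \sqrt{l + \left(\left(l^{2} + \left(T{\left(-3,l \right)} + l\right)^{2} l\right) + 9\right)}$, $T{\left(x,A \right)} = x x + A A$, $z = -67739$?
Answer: $- 270956 \sqrt{13677} \approx -3.1688 \cdot 10^{7}$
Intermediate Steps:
$T{\left(x,A \right)} = A^{2} + x^{2}$ ($T{\left(x,A \right)} = x^{2} + A^{2} = A^{2} + x^{2}$)
$R{\left(l \right)} = \sqrt{9 + l + l^{2} + l \left(9 + l + l^{2}\right)^{2}}$ ($R{\left(l \right)} = \sqrt{l + \left(\left(l^{2} + \left(\left(l^{2} + \left(-3\right)^{2}\right) + l\right)^{2} l\right) + 9\right)} = \sqrt{l + \left(\left(l^{2} + \left(\left(l^{2} + 9\right) + l\right)^{2} l\right) + 9\right)} = \sqrt{l + \left(\left(l^{2} + \left(\left(9 + l^{2}\right) + l\right)^{2} l\right) + 9\right)} = \sqrt{l + \left(\left(l^{2} + \left(9 + l + l^{2}\right)^{2} l\right) + 9\right)} = \sqrt{l + \left(\left(l^{2} + l \left(9 + l + l^{2}\right)^{2}\right) + 9\right)} = \sqrt{l + \left(9 + l^{2} + l \left(9 + l + l^{2}\right)^{2}\right)} = \sqrt{9 + l + l^{2} + l \left(9 + l + l^{2}\right)^{2}}$)
$z R{\left(11 \right)} = - 67739 \sqrt{9 + 11 + 11^{2} + 11 \left(9 + 11 + 11^{2}\right)^{2}} = - 67739 \sqrt{9 + 11 + 121 + 11 \left(9 + 11 + 121\right)^{2}} = - 67739 \sqrt{9 + 11 + 121 + 11 \cdot 141^{2}} = - 67739 \sqrt{9 + 11 + 121 + 11 \cdot 19881} = - 67739 \sqrt{9 + 11 + 121 + 218691} = - 67739 \sqrt{218832} = - 67739 \cdot 4 \sqrt{13677} = - 270956 \sqrt{13677}$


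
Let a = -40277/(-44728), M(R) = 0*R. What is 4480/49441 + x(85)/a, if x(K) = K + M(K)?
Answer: 26878455720/284476451 ≈ 94.484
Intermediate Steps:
M(R) = 0
a = 40277/44728 (a = -40277*(-1/44728) = 40277/44728 ≈ 0.90049)
x(K) = K (x(K) = K + 0 = K)
4480/49441 + x(85)/a = 4480/49441 + 85/(40277/44728) = 4480*(1/49441) + 85*(44728/40277) = 640/7063 + 3801880/40277 = 26878455720/284476451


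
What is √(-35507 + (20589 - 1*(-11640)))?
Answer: I*√3278 ≈ 57.254*I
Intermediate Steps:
√(-35507 + (20589 - 1*(-11640))) = √(-35507 + (20589 + 11640)) = √(-35507 + 32229) = √(-3278) = I*√3278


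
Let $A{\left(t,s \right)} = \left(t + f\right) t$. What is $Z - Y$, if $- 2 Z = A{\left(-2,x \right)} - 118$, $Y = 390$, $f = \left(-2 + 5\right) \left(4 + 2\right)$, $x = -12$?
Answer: $-315$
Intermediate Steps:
$f = 18$ ($f = 3 \cdot 6 = 18$)
$A{\left(t,s \right)} = t \left(18 + t\right)$ ($A{\left(t,s \right)} = \left(t + 18\right) t = \left(18 + t\right) t = t \left(18 + t\right)$)
$Z = 75$ ($Z = - \frac{- 2 \left(18 - 2\right) - 118}{2} = - \frac{\left(-2\right) 16 - 118}{2} = - \frac{-32 - 118}{2} = \left(- \frac{1}{2}\right) \left(-150\right) = 75$)
$Z - Y = 75 - 390 = -315$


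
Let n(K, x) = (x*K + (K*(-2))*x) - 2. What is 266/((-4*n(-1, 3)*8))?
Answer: -133/16 ≈ -8.3125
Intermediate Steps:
n(K, x) = -2 - K*x (n(K, x) = (K*x + (-2*K)*x) - 2 = (K*x - 2*K*x) - 2 = -K*x - 2 = -2 - K*x)
266/((-4*n(-1, 3)*8)) = 266/((-4*(-2 - 1*(-1)*3)*8)) = 266/((-4*(-2 + 3)*8)) = 266/((-4*1*8)) = 266/((-4*8)) = 266/(-32) = 266*(-1/32) = -133/16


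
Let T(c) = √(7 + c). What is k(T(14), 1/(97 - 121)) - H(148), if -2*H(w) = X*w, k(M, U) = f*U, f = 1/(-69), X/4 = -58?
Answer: -28430207/1656 ≈ -17168.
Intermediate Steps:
X = -232 (X = 4*(-58) = -232)
f = -1/69 ≈ -0.014493
k(M, U) = -U/69
H(w) = 116*w (H(w) = -(-116)*w = 116*w)
k(T(14), 1/(97 - 121)) - H(148) = -1/(69*(97 - 121)) - 116*148 = -1/69/(-24) - 1*17168 = -1/69*(-1/24) - 17168 = 1/1656 - 17168 = -28430207/1656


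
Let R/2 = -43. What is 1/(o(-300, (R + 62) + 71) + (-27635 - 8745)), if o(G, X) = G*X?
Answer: -1/50480 ≈ -1.9810e-5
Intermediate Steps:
R = -86 (R = 2*(-43) = -86)
1/(o(-300, (R + 62) + 71) + (-27635 - 8745)) = 1/(-300*((-86 + 62) + 71) + (-27635 - 8745)) = 1/(-300*(-24 + 71) - 36380) = 1/(-300*47 - 36380) = 1/(-14100 - 36380) = 1/(-50480) = -1/50480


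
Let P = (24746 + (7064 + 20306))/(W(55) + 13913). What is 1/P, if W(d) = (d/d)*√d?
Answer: 13913/52116 + √55/52116 ≈ 0.26710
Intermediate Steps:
W(d) = √d (W(d) = 1*√d = √d)
P = 52116/(13913 + √55) (P = (24746 + (7064 + 20306))/(√55 + 13913) = (24746 + 27370)/(13913 + √55) = 52116/(13913 + √55) ≈ 3.7439)
1/P = 1/(120848318/32261919 - 8686*√55/32261919)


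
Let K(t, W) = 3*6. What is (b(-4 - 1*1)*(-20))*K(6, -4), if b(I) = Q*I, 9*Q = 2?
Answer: 400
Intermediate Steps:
K(t, W) = 18
Q = 2/9 (Q = (1/9)*2 = 2/9 ≈ 0.22222)
b(I) = 2*I/9
(b(-4 - 1*1)*(-20))*K(6, -4) = ((2*(-4 - 1*1)/9)*(-20))*18 = ((2*(-4 - 1)/9)*(-20))*18 = (((2/9)*(-5))*(-20))*18 = -10/9*(-20)*18 = (200/9)*18 = 400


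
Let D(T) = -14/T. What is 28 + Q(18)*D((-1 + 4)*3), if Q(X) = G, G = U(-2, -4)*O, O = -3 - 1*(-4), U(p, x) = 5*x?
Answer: 532/9 ≈ 59.111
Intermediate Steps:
O = 1 (O = -3 + 4 = 1)
G = -20 (G = (5*(-4))*1 = -20*1 = -20)
Q(X) = -20
28 + Q(18)*D((-1 + 4)*3) = 28 - (-280)/((-1 + 4)*3) = 28 - (-280)/(3*3) = 28 - (-280)/9 = 28 - 20*(-14/9) = 28 + 280/9 = 532/9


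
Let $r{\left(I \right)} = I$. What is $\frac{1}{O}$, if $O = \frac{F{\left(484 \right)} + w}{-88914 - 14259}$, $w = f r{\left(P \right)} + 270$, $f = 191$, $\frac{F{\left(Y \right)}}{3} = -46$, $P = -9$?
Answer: $\frac{34391}{529} \approx 65.011$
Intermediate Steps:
$F{\left(Y \right)} = -138$ ($F{\left(Y \right)} = 3 \left(-46\right) = -138$)
$w = -1449$ ($w = 191 \left(-9\right) + 270 = -1719 + 270 = -1449$)
$O = \frac{529}{34391}$ ($O = \frac{-138 - 1449}{-88914 - 14259} = - \frac{1587}{-103173} = \left(-1587\right) \left(- \frac{1}{103173}\right) = \frac{529}{34391} \approx 0.015382$)
$\frac{1}{O} = \frac{1}{\frac{529}{34391}} = \frac{34391}{529}$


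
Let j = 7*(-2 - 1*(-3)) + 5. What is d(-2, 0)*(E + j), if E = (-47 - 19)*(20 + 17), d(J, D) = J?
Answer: 4860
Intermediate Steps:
E = -2442 (E = -66*37 = -2442)
j = 12 (j = 7*(-2 + 3) + 5 = 7*1 + 5 = 7 + 5 = 12)
d(-2, 0)*(E + j) = -2*(-2442 + 12) = -2*(-2430) = 4860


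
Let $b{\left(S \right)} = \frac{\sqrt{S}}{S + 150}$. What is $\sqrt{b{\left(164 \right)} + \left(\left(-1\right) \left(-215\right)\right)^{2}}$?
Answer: $\frac{\sqrt{1139400025 + 157 \sqrt{41}}}{157} \approx 215.0$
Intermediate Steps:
$b{\left(S \right)} = \frac{\sqrt{S}}{150 + S}$
$\sqrt{b{\left(164 \right)} + \left(\left(-1\right) \left(-215\right)\right)^{2}} = \sqrt{\frac{\sqrt{164}}{150 + 164} + \left(\left(-1\right) \left(-215\right)\right)^{2}} = \sqrt{\frac{2 \sqrt{41}}{314} + 215^{2}} = \sqrt{2 \sqrt{41} \cdot \frac{1}{314} + 46225} = \sqrt{\frac{\sqrt{41}}{157} + 46225} = \sqrt{46225 + \frac{\sqrt{41}}{157}}$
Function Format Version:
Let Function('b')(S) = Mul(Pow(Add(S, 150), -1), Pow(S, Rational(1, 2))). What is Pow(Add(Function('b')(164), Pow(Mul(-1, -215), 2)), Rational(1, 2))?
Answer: Mul(Rational(1, 157), Pow(Add(1139400025, Mul(157, Pow(41, Rational(1, 2)))), Rational(1, 2))) ≈ 215.00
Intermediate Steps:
Function('b')(S) = Mul(Pow(S, Rational(1, 2)), Pow(Add(150, S), -1)) (Function('b')(S) = Mul(Pow(Add(150, S), -1), Pow(S, Rational(1, 2))) = Mul(Pow(S, Rational(1, 2)), Pow(Add(150, S), -1)))
Pow(Add(Function('b')(164), Pow(Mul(-1, -215), 2)), Rational(1, 2)) = Pow(Add(Mul(Pow(164, Rational(1, 2)), Pow(Add(150, 164), -1)), Pow(Mul(-1, -215), 2)), Rational(1, 2)) = Pow(Add(Mul(Mul(2, Pow(41, Rational(1, 2))), Pow(314, -1)), Pow(215, 2)), Rational(1, 2)) = Pow(Add(Mul(Mul(2, Pow(41, Rational(1, 2))), Rational(1, 314)), 46225), Rational(1, 2)) = Pow(Add(Mul(Rational(1, 157), Pow(41, Rational(1, 2))), 46225), Rational(1, 2)) = Pow(Add(46225, Mul(Rational(1, 157), Pow(41, Rational(1, 2)))), Rational(1, 2))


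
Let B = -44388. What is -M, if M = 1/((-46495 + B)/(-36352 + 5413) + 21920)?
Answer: -30939/678273763 ≈ -4.5614e-5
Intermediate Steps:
M = 30939/678273763 (M = 1/((-46495 - 44388)/(-36352 + 5413) + 21920) = 1/(-90883/(-30939) + 21920) = 1/(-90883*(-1/30939) + 21920) = 1/(90883/30939 + 21920) = 1/(678273763/30939) = 30939/678273763 ≈ 4.5614e-5)
-M = -1*30939/678273763 = -30939/678273763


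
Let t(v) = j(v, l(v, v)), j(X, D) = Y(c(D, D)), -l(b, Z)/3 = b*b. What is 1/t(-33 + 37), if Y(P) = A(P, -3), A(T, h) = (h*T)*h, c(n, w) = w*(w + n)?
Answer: 1/41472 ≈ 2.4113e-5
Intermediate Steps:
c(n, w) = w*(n + w)
A(T, h) = T*h**2 (A(T, h) = (T*h)*h = T*h**2)
Y(P) = 9*P (Y(P) = P*(-3)**2 = P*9 = 9*P)
l(b, Z) = -3*b**2 (l(b, Z) = -3*b*b = -3*b**2)
j(X, D) = 18*D**2 (j(X, D) = 9*(D*(D + D)) = 9*(D*(2*D)) = 9*(2*D**2) = 18*D**2)
t(v) = 162*v**4 (t(v) = 18*(-3*v**2)**2 = 18*(9*v**4) = 162*v**4)
1/t(-33 + 37) = 1/(162*(-33 + 37)**4) = 1/(162*4**4) = 1/(162*256) = 1/41472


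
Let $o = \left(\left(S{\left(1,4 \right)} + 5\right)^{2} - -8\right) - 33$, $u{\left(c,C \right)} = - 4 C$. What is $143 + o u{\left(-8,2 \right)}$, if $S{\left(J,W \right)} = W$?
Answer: $-305$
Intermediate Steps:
$o = 56$ ($o = \left(\left(4 + 5\right)^{2} - -8\right) - 33 = \left(9^{2} + 8\right) - 33 = \left(81 + 8\right) - 33 = 89 - 33 = 56$)
$143 + o u{\left(-8,2 \right)} = 143 + 56 \left(\left(-4\right) 2\right) = 143 + 56 \left(-8\right) = 143 - 448 = -305$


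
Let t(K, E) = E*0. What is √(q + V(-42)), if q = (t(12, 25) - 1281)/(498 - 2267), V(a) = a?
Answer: 3*I*√3857/29 ≈ 6.4246*I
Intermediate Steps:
t(K, E) = 0
q = 21/29 (q = (0 - 1281)/(498 - 2267) = -1281/(-1769) = -1281*(-1/1769) = 21/29 ≈ 0.72414)
√(q + V(-42)) = √(21/29 - 42) = √(-1197/29) = 3*I*√3857/29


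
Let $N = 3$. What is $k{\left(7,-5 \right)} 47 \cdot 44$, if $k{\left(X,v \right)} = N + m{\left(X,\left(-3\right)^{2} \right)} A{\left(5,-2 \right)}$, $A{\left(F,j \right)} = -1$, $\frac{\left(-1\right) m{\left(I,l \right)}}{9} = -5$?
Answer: $-86856$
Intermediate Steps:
$m{\left(I,l \right)} = 45$ ($m{\left(I,l \right)} = \left(-9\right) \left(-5\right) = 45$)
$k{\left(X,v \right)} = -42$ ($k{\left(X,v \right)} = 3 + 45 \left(-1\right) = 3 - 45 = -42$)
$k{\left(7,-5 \right)} 47 \cdot 44 = \left(-42\right) 47 \cdot 44 = \left(-1974\right) 44 = -86856$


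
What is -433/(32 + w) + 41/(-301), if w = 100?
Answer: -135745/39732 ≈ -3.4165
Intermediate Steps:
-433/(32 + w) + 41/(-301) = -433/(32 + 100) + 41/(-301) = -433/132 + 41*(-1/301) = -433*1/132 - 41/301 = -433/132 - 41/301 = -135745/39732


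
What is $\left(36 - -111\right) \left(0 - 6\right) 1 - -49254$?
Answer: $48372$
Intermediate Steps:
$\left(36 - -111\right) \left(0 - 6\right) 1 - -49254 = \left(36 + 111\right) \left(\left(-6\right) 1\right) + 49254 = 147 \left(-6\right) + 49254 = -882 + 49254 = 48372$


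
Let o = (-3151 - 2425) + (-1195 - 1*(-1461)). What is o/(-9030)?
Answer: 177/301 ≈ 0.58804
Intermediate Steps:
o = -5310 (o = -5576 + (-1195 + 1461) = -5576 + 266 = -5310)
o/(-9030) = -5310/(-9030) = -5310*(-1/9030) = 177/301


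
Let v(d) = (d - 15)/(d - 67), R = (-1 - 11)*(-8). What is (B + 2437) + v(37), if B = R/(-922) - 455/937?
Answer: 15781615643/6479355 ≈ 2435.7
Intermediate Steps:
R = 96 (R = -12*(-8) = 96)
v(d) = (-15 + d)/(-67 + d)
B = -254731/431957 (B = 96/(-922) - 455/937 = 96*(-1/922) - 455*1/937 = -48/461 - 455/937 = -254731/431957 ≈ -0.58971)
(B + 2437) + v(37) = (-254731/431957 + 2437) + (-15 + 37)/(-67 + 37) = 1052424478/431957 + 22/(-30) = 1052424478/431957 - 1/30*22 = 1052424478/431957 - 11/15 = 15781615643/6479355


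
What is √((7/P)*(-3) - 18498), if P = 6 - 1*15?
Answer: I*√166461/3 ≈ 136.0*I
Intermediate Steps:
P = -9 (P = 6 - 15 = -9)
√((7/P)*(-3) - 18498) = √((7/(-9))*(-3) - 18498) = √((7*(-⅑))*(-3) - 18498) = √(-7/9*(-3) - 18498) = √(7/3 - 18498) = √(-55487/3) = I*√166461/3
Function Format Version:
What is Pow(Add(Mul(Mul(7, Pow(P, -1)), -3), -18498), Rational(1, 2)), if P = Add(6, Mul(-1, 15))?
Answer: Mul(Rational(1, 3), I, Pow(166461, Rational(1, 2))) ≈ Mul(136.00, I)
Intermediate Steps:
P = -9 (P = Add(6, -15) = -9)
Pow(Add(Mul(Mul(7, Pow(P, -1)), -3), -18498), Rational(1, 2)) = Pow(Add(Mul(Mul(7, Pow(-9, -1)), -3), -18498), Rational(1, 2)) = Pow(Add(Mul(Mul(7, Rational(-1, 9)), -3), -18498), Rational(1, 2)) = Pow(Add(Mul(Rational(-7, 9), -3), -18498), Rational(1, 2)) = Pow(Add(Rational(7, 3), -18498), Rational(1, 2)) = Pow(Rational(-55487, 3), Rational(1, 2)) = Mul(Rational(1, 3), I, Pow(166461, Rational(1, 2)))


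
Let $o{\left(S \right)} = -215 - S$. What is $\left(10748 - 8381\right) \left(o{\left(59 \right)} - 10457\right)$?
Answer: $-25400277$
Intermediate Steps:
$\left(10748 - 8381\right) \left(o{\left(59 \right)} - 10457\right) = \left(10748 - 8381\right) \left(\left(-215 - 59\right) - 10457\right) = 2367 \left(\left(-215 - 59\right) - 10457\right) = 2367 \left(-274 - 10457\right) = 2367 \left(-10731\right) = -25400277$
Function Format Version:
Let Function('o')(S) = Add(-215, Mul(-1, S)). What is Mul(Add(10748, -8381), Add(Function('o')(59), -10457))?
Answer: -25400277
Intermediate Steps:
Mul(Add(10748, -8381), Add(Function('o')(59), -10457)) = Mul(Add(10748, -8381), Add(Add(-215, Mul(-1, 59)), -10457)) = Mul(2367, Add(Add(-215, -59), -10457)) = Mul(2367, Add(-274, -10457)) = Mul(2367, -10731) = -25400277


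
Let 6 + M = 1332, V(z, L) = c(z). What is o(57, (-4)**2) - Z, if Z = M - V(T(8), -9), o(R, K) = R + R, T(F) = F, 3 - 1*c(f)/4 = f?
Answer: -1232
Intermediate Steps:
c(f) = 12 - 4*f
V(z, L) = 12 - 4*z
M = 1326 (M = -6 + 1332 = 1326)
o(R, K) = 2*R
Z = 1346 (Z = 1326 - (12 - 4*8) = 1326 - (12 - 32) = 1326 - 1*(-20) = 1326 + 20 = 1346)
o(57, (-4)**2) - Z = 2*57 - 1*1346 = 114 - 1346 = -1232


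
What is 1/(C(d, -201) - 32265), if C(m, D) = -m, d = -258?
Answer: -1/32007 ≈ -3.1243e-5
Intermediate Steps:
1/(C(d, -201) - 32265) = 1/(-1*(-258) - 32265) = 1/(258 - 32265) = 1/(-32007) = -1/32007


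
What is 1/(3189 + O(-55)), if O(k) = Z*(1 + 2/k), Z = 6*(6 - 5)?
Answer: 55/175713 ≈ 0.00031301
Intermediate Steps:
Z = 6 (Z = 6*1 = 6)
O(k) = 6 + 12/k (O(k) = 6*(1 + 2/k) = 6 + 12/k)
1/(3189 + O(-55)) = 1/(3189 + (6 + 12/(-55))) = 1/(3189 + (6 + 12*(-1/55))) = 1/(3189 + (6 - 12/55)) = 1/(3189 + 318/55) = 1/(175713/55) = 55/175713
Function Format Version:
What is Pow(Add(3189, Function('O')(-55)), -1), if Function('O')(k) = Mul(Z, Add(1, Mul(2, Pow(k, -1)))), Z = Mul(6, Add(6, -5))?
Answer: Rational(55, 175713) ≈ 0.00031301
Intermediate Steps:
Z = 6 (Z = Mul(6, 1) = 6)
Function('O')(k) = Add(6, Mul(12, Pow(k, -1))) (Function('O')(k) = Mul(6, Add(1, Mul(2, Pow(k, -1)))) = Add(6, Mul(12, Pow(k, -1))))
Pow(Add(3189, Function('O')(-55)), -1) = Pow(Add(3189, Add(6, Mul(12, Pow(-55, -1)))), -1) = Pow(Add(3189, Add(6, Mul(12, Rational(-1, 55)))), -1) = Pow(Add(3189, Add(6, Rational(-12, 55))), -1) = Pow(Add(3189, Rational(318, 55)), -1) = Pow(Rational(175713, 55), -1) = Rational(55, 175713)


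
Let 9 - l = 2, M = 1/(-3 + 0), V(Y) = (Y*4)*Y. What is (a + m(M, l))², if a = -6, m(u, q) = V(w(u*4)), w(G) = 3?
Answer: 900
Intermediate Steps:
V(Y) = 4*Y² (V(Y) = (4*Y)*Y = 4*Y²)
M = -⅓ (M = 1/(-3) = -⅓ ≈ -0.33333)
l = 7 (l = 9 - 1*2 = 9 - 2 = 7)
m(u, q) = 36 (m(u, q) = 4*3² = 4*9 = 36)
(a + m(M, l))² = (-6 + 36)² = 30² = 900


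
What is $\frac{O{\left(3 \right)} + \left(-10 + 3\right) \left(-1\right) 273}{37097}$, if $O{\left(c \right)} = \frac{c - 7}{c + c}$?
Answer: $\frac{5731}{111291} \approx 0.051496$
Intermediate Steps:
$O{\left(c \right)} = \frac{-7 + c}{2 c}$
$\frac{O{\left(3 \right)} + \left(-10 + 3\right) \left(-1\right) 273}{37097} = \frac{\frac{-7 + 3}{2 \cdot 3} + \left(-10 + 3\right) \left(-1\right) 273}{37097} = \left(\frac{1}{2} \cdot \frac{1}{3} \left(-4\right) + \left(-7\right) \left(-1\right) 273\right) \frac{1}{37097} = \left(- \frac{2}{3} + 7 \cdot 273\right) \frac{1}{37097} = \left(- \frac{2}{3} + 1911\right) \frac{1}{37097} = \frac{5731}{3} \cdot \frac{1}{37097} = \frac{5731}{111291}$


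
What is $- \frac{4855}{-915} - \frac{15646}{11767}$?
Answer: $\frac{8562539}{2153361} \approx 3.9764$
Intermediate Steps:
$- \frac{4855}{-915} - \frac{15646}{11767} = \left(-4855\right) \left(- \frac{1}{915}\right) - \frac{15646}{11767} = \frac{971}{183} - \frac{15646}{11767} = \frac{8562539}{2153361}$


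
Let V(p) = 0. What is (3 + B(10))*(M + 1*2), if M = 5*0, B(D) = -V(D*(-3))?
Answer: 6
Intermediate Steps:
B(D) = 0 (B(D) = -1*0 = 0)
M = 0
(3 + B(10))*(M + 1*2) = (3 + 0)*(0 + 1*2) = 3*(0 + 2) = 3*2 = 6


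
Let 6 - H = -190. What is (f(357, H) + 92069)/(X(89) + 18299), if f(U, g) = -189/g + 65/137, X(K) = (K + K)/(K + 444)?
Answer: 37648434213/7482919724 ≈ 5.0313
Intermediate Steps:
H = 196 (H = 6 - 1*(-190) = 6 + 190 = 196)
X(K) = 2*K/(444 + K) (X(K) = (2*K)/(444 + K) = 2*K/(444 + K))
f(U, g) = 65/137 - 189/g (f(U, g) = -189/g + 65*(1/137) = -189/g + 65/137 = 65/137 - 189/g)
(f(357, H) + 92069)/(X(89) + 18299) = ((65/137 - 189/196) + 92069)/(2*89/(444 + 89) + 18299) = ((65/137 - 189*1/196) + 92069)/(2*89/533 + 18299) = ((65/137 - 27/28) + 92069)/(2*89*(1/533) + 18299) = (-1879/3836 + 92069)/(178/533 + 18299) = 353174805/(3836*(9753545/533)) = (353174805/3836)*(533/9753545) = 37648434213/7482919724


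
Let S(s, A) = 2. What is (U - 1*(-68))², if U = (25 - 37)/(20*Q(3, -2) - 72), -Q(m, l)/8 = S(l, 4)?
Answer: 44448889/9604 ≈ 4628.2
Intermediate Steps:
Q(m, l) = -16 (Q(m, l) = -8*2 = -16)
U = 3/98 (U = (25 - 37)/(20*(-16) - 72) = -12/(-320 - 72) = -12/(-392) = -12*(-1/392) = 3/98 ≈ 0.030612)
(U - 1*(-68))² = (3/98 - 1*(-68))² = (3/98 + 68)² = (6667/98)² = 44448889/9604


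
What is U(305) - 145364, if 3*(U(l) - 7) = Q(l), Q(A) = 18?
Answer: -145351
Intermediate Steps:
U(l) = 13 (U(l) = 7 + (⅓)*18 = 7 + 6 = 13)
U(305) - 145364 = 13 - 145364 = -145351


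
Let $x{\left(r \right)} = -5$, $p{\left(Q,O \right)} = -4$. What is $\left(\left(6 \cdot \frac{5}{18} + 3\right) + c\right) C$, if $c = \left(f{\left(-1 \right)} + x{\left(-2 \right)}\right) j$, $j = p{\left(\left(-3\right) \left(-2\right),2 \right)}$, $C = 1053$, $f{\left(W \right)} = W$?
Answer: $30186$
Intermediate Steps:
$j = -4$
$c = 24$ ($c = \left(-1 - 5\right) \left(-4\right) = \left(-6\right) \left(-4\right) = 24$)
$\left(\left(6 \cdot \frac{5}{18} + 3\right) + c\right) C = \left(\left(6 \cdot \frac{5}{18} + 3\right) + 24\right) 1053 = \left(\left(\frac{5}{3} + 3\right) + 24\right) 1053 = \left(\frac{14}{3} + 24\right) 1053 = \frac{86}{3} \cdot 1053 = 30186$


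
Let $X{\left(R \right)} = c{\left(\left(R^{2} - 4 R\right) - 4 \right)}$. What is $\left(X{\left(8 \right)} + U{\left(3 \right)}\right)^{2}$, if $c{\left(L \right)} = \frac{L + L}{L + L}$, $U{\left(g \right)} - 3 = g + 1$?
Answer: $64$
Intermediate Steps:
$U{\left(g \right)} = 4 + g$ ($U{\left(g \right)} = 3 + \left(g + 1\right) = 3 + \left(1 + g\right) = 4 + g$)
$c{\left(L \right)} = 1$ ($c{\left(L \right)} = \frac{2 L}{2 L} = 2 L \frac{1}{2 L} = 1$)
$X{\left(R \right)} = 1$
$\left(X{\left(8 \right)} + U{\left(3 \right)}\right)^{2} = \left(1 + \left(4 + 3\right)\right)^{2} = \left(1 + 7\right)^{2} = 8^{2} = 64$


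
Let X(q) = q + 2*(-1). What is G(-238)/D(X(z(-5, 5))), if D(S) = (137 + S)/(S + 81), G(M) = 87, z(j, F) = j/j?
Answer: 870/17 ≈ 51.176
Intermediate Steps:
z(j, F) = 1
X(q) = -2 + q (X(q) = q - 2 = -2 + q)
D(S) = (137 + S)/(81 + S)
G(-238)/D(X(z(-5, 5))) = 87/(((137 + (-2 + 1))/(81 + (-2 + 1)))) = 87/(((137 - 1)/(81 - 1))) = 87/((136/80)) = 87/(((1/80)*136)) = 87/(17/10) = 87*(10/17) = 870/17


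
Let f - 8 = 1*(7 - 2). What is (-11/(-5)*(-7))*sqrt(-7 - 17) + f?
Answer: 13 - 154*I*sqrt(6)/5 ≈ 13.0 - 75.444*I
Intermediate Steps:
f = 13 (f = 8 + 1*(7 - 2) = 8 + 1*5 = 8 + 5 = 13)
(-11/(-5)*(-7))*sqrt(-7 - 17) + f = (-11/(-5)*(-7))*sqrt(-7 - 17) + 13 = (-11*(-1/5)*(-7))*sqrt(-24) + 13 = ((11/5)*(-7))*(2*I*sqrt(6)) + 13 = -154*I*sqrt(6)/5 + 13 = 13 - 154*I*sqrt(6)/5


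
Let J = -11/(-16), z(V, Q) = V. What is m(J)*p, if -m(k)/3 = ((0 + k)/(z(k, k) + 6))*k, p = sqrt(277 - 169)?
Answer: -1089*sqrt(3)/856 ≈ -2.2035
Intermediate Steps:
p = 6*sqrt(3) (p = sqrt(108) = 6*sqrt(3) ≈ 10.392)
J = 11/16 (J = -11*(-1/16) = 11/16 ≈ 0.68750)
m(k) = -3*k**2/(6 + k) (m(k) = -3*(0 + k)/(k + 6)*k = -3*k/(6 + k)*k = -3*k**2/(6 + k))
m(J)*p = (-3*(11/16)**2/(6 + 11/16))*(6*sqrt(3)) = (-3*121/256/107/16)*(6*sqrt(3)) = (-3*121/256*16/107)*(6*sqrt(3)) = -1089*sqrt(3)/856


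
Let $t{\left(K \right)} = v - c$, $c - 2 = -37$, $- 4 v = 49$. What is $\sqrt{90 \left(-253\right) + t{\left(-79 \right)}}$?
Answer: $\frac{i \sqrt{90989}}{2} \approx 150.82 i$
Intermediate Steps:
$v = - \frac{49}{4}$ ($v = \left(- \frac{1}{4}\right) 49 = - \frac{49}{4} \approx -12.25$)
$c = -35$ ($c = 2 - 37 = -35$)
$t{\left(K \right)} = \frac{91}{4}$ ($t{\left(K \right)} = - \frac{49}{4} - -35 = - \frac{49}{4} + 35 = \frac{91}{4}$)
$\sqrt{90 \left(-253\right) + t{\left(-79 \right)}} = \sqrt{90 \left(-253\right) + \frac{91}{4}} = \sqrt{-22770 + \frac{91}{4}} = \sqrt{- \frac{90989}{4}} = \frac{i \sqrt{90989}}{2}$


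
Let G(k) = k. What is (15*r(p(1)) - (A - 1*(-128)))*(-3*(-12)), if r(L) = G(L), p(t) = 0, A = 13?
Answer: -5076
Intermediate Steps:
r(L) = L
(15*r(p(1)) - (A - 1*(-128)))*(-3*(-12)) = (15*0 - (13 - 1*(-128)))*(-3*(-12)) = (0 - (13 + 128))*36 = (0 - 1*141)*36 = (0 - 141)*36 = -141*36 = -5076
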